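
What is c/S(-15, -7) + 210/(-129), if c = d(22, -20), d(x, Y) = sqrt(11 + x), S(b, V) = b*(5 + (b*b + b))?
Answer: -70/43 - sqrt(33)/3225 ≈ -1.6297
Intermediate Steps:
S(b, V) = b*(5 + b + b**2) (S(b, V) = b*(5 + (b**2 + b)) = b*(5 + (b + b**2)) = b*(5 + b + b**2))
c = sqrt(33) (c = sqrt(11 + 22) = sqrt(33) ≈ 5.7446)
c/S(-15, -7) + 210/(-129) = sqrt(33)/((-15*(5 - 15 + (-15)**2))) + 210/(-129) = sqrt(33)/((-15*(5 - 15 + 225))) + 210*(-1/129) = sqrt(33)/((-15*215)) - 70/43 = sqrt(33)/(-3225) - 70/43 = sqrt(33)*(-1/3225) - 70/43 = -sqrt(33)/3225 - 70/43 = -70/43 - sqrt(33)/3225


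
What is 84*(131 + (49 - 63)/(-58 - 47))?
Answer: 55076/5 ≈ 11015.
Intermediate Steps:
84*(131 + (49 - 63)/(-58 - 47)) = 84*(131 - 14/(-105)) = 84*(131 - 14*(-1/105)) = 84*(131 + 2/15) = 84*(1967/15) = 55076/5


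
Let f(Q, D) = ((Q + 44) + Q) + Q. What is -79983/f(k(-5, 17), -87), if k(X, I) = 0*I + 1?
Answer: -79983/47 ≈ -1701.8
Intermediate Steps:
k(X, I) = 1 (k(X, I) = 0 + 1 = 1)
f(Q, D) = 44 + 3*Q (f(Q, D) = ((44 + Q) + Q) + Q = (44 + 2*Q) + Q = 44 + 3*Q)
-79983/f(k(-5, 17), -87) = -79983/(44 + 3*1) = -79983/(44 + 3) = -79983/47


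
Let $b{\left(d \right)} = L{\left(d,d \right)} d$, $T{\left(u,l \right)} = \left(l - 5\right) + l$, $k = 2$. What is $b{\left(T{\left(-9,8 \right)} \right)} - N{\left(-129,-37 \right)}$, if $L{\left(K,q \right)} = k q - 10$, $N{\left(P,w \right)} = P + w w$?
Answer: $-1108$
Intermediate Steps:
$T{\left(u,l \right)} = -5 + 2 l$ ($T{\left(u,l \right)} = \left(-5 + l\right) + l = -5 + 2 l$)
$N{\left(P,w \right)} = P + w^{2}$
$L{\left(K,q \right)} = -10 + 2 q$ ($L{\left(K,q \right)} = 2 q - 10 = -10 + 2 q$)
$b{\left(d \right)} = d \left(-10 + 2 d\right)$ ($b{\left(d \right)} = \left(-10 + 2 d\right) d = d \left(-10 + 2 d\right)$)
$b{\left(T{\left(-9,8 \right)} \right)} - N{\left(-129,-37 \right)} = 2 \left(-5 + 2 \cdot 8\right) \left(-5 + \left(-5 + 2 \cdot 8\right)\right) - \left(-129 + \left(-37\right)^{2}\right) = 2 \left(-5 + 16\right) \left(-5 + \left(-5 + 16\right)\right) - \left(-129 + 1369\right) = 2 \cdot 11 \left(-5 + 11\right) - 1240 = 2 \cdot 11 \cdot 6 - 1240 = 132 - 1240 = -1108$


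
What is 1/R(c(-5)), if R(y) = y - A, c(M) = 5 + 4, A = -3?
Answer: 1/12 ≈ 0.083333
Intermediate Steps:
c(M) = 9
R(y) = 3 + y (R(y) = y - 1*(-3) = y + 3 = 3 + y)
1/R(c(-5)) = 1/(3 + 9) = 1/12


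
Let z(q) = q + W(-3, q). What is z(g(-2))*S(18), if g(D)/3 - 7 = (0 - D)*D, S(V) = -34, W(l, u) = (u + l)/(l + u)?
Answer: -340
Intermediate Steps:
W(l, u) = 1 (W(l, u) = (l + u)/(l + u) = 1)
g(D) = 21 - 3*D**2 (g(D) = 21 + 3*((0 - D)*D) = 21 + 3*((-D)*D) = 21 + 3*(-D**2) = 21 - 3*D**2)
z(q) = 1 + q (z(q) = q + 1 = 1 + q)
z(g(-2))*S(18) = (1 + (21 - 3*(-2)**2))*(-34) = (1 + (21 - 3*4))*(-34) = (1 + (21 - 12))*(-34) = (1 + 9)*(-34) = 10*(-34) = -340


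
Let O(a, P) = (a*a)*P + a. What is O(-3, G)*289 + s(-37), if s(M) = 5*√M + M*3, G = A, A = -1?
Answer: -3579 + 5*I*√37 ≈ -3579.0 + 30.414*I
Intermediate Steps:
G = -1
O(a, P) = a + P*a² (O(a, P) = a²*P + a = P*a² + a = a + P*a²)
s(M) = 3*M + 5*√M (s(M) = 5*√M + 3*M = 3*M + 5*√M)
O(-3, G)*289 + s(-37) = -3*(1 - 1*(-3))*289 + (3*(-37) + 5*√(-37)) = -3*(1 + 3)*289 + (-111 + 5*(I*√37)) = -3*4*289 + (-111 + 5*I*√37) = -12*289 + (-111 + 5*I*√37) = -3468 + (-111 + 5*I*√37) = -3579 + 5*I*√37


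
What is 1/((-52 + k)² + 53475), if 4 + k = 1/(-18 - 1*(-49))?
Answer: 961/54399700 ≈ 1.7666e-5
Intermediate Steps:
k = -123/31 (k = -4 + 1/(-18 - 1*(-49)) = -4 + 1/(-18 + 49) = -4 + 1/31 = -123/31 ≈ -3.9677)
1/((-52 + k)² + 53475) = 1/((-52 - 123/31)² + 53475) = 1/((-1735/31)² + 53475) = 1/(3010225/961 + 53475) = 1/(54399700/961) = 961/54399700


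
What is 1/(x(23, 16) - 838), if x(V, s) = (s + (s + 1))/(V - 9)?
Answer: -14/11699 ≈ -0.0011967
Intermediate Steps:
x(V, s) = (1 + 2*s)/(-9 + V) (x(V, s) = (s + (1 + s))/(-9 + V) = (1 + 2*s)/(-9 + V))
1/(x(23, 16) - 838) = 1/((1 + 2*16)/(-9 + 23) - 838) = 1/((1 + 32)/14 - 838) = 1/((1/14)*33 - 838) = 1/(33/14 - 838) = 1/(-11699/14) = -14/11699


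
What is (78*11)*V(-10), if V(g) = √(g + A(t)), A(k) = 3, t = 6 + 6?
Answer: 858*I*√7 ≈ 2270.1*I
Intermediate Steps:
t = 12
V(g) = √(3 + g) (V(g) = √(g + 3) = √(3 + g))
(78*11)*V(-10) = (78*11)*√(3 - 10) = 858*√(-7) = 858*(I*√7) = 858*I*√7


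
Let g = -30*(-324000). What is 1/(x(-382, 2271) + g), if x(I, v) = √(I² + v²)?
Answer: 1944000/18895678939327 - √5303365/94478394696635 ≈ 1.0286e-7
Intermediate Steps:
g = 9720000
1/(x(-382, 2271) + g) = 1/(√((-382)² + 2271²) + 9720000) = 1/(√(145924 + 5157441) + 9720000) = 1/(√5303365 + 9720000) = 1/(9720000 + √5303365)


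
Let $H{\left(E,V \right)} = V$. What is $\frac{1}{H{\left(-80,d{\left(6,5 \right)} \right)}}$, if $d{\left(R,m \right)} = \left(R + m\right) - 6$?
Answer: $\frac{1}{5} \approx 0.2$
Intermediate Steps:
$d{\left(R,m \right)} = -6 + R + m$
$\frac{1}{H{\left(-80,d{\left(6,5 \right)} \right)}} = \frac{1}{-6 + 6 + 5} = \frac{1}{5}$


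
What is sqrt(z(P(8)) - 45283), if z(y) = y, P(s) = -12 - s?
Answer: I*sqrt(45303) ≈ 212.84*I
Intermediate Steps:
sqrt(z(P(8)) - 45283) = sqrt((-12 - 1*8) - 45283) = sqrt((-12 - 8) - 45283) = sqrt(-20 - 45283) = sqrt(-45303) = I*sqrt(45303)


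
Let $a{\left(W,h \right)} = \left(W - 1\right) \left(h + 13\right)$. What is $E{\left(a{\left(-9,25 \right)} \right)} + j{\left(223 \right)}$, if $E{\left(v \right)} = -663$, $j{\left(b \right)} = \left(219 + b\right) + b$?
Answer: $2$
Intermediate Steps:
$a{\left(W,h \right)} = \left(-1 + W\right) \left(13 + h\right)$
$j{\left(b \right)} = 219 + 2 b$
$E{\left(a{\left(-9,25 \right)} \right)} + j{\left(223 \right)} = -663 + \left(219 + 2 \cdot 223\right) = -663 + \left(219 + 446\right) = -663 + 665 = 2$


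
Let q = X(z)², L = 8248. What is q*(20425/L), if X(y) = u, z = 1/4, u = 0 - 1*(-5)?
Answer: 510625/8248 ≈ 61.909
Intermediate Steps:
u = 5 (u = 0 + 5 = 5)
z = ¼ ≈ 0.25000
X(y) = 5
q = 25 (q = 5² = 25)
q*(20425/L) = 25*(20425/8248) = 510625/8248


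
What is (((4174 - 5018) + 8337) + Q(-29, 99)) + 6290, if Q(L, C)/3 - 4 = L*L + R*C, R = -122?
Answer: -19916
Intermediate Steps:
Q(L, C) = 12 - 366*C + 3*L**2 (Q(L, C) = 12 + 3*(L*L - 122*C) = 12 + 3*(L**2 - 122*C) = 12 + (-366*C + 3*L**2) = 12 - 366*C + 3*L**2)
(((4174 - 5018) + 8337) + Q(-29, 99)) + 6290 = (((4174 - 5018) + 8337) + (12 - 366*99 + 3*(-29)**2)) + 6290 = ((-844 + 8337) + (12 - 36234 + 3*841)) + 6290 = (7493 + (12 - 36234 + 2523)) + 6290 = (7493 - 33699) + 6290 = -26206 + 6290 = -19916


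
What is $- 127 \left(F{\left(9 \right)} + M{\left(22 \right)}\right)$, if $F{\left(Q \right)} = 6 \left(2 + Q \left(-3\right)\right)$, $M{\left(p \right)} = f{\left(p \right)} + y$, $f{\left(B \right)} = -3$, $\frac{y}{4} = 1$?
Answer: $18923$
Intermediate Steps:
$y = 4$ ($y = 4 \cdot 1 = 4$)
$M{\left(p \right)} = 1$ ($M{\left(p \right)} = -3 + 4 = 1$)
$F{\left(Q \right)} = 12 - 18 Q$ ($F{\left(Q \right)} = 6 \left(2 - 3 Q\right) = 12 - 18 Q$)
$- 127 \left(F{\left(9 \right)} + M{\left(22 \right)}\right) = - 127 \left(\left(12 - 162\right) + 1\right) = - 127 \left(-150 + 1\right) = \left(-127\right) \left(-149\right) = 18923$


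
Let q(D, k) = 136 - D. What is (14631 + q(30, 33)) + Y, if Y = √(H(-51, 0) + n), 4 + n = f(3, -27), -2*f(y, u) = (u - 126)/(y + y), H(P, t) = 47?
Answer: 14737 + √223/2 ≈ 14744.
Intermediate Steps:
f(y, u) = -(-126 + u)/(4*y) (f(y, u) = -(u - 126)/(2*(y + y)) = -(-126 + u)/(2*(2*y)) = -(-126 + u)*1/(2*y)/2 = -(-126 + u)/(4*y))
n = 35/4 (n = -4 + (¼)*(126 - 1*(-27))/3 = -4 + (¼)*(⅓)*(126 + 27) = -4 + (¼)*(⅓)*153 = -4 + 51/4 = 35/4 ≈ 8.7500)
Y = √223/2 (Y = √(47 + 35/4) = √(223/4) = √223/2 ≈ 7.4666)
(14631 + q(30, 33)) + Y = (14631 + (136 - 1*30)) + √223/2 = (14631 + (136 - 30)) + √223/2 = (14631 + 106) + √223/2 = 14737 + √223/2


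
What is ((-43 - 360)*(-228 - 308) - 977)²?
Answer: 46238330961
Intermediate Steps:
((-43 - 360)*(-228 - 308) - 977)² = (-403*(-536) - 977)² = (216008 - 977)² = 215031² = 46238330961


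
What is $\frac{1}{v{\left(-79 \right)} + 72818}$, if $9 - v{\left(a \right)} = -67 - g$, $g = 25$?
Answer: $\frac{1}{72919} \approx 1.3714 \cdot 10^{-5}$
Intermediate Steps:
$v{\left(a \right)} = 101$ ($v{\left(a \right)} = 9 - \left(-67 - 25\right) = 9 - -92 = 9 + 92 = 101$)
$\frac{1}{v{\left(-79 \right)} + 72818} = \frac{1}{101 + 72818} = \frac{1}{72919}$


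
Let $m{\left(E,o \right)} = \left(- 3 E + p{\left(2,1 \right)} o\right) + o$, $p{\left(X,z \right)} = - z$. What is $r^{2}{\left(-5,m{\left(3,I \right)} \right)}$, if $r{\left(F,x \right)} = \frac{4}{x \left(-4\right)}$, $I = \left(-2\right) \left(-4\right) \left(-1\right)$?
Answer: $\frac{1}{81} \approx 0.012346$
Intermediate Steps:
$I = -8$ ($I = 8 \left(-1\right) = -8$)
$m{\left(E,o \right)} = - 3 E$ ($m{\left(E,o \right)} = \left(- 3 E + \left(-1\right) 1 o\right) + o = \left(- 3 E - o\right) + o = \left(- o - 3 E\right) + o = - 3 E$)
$r{\left(F,x \right)} = - \frac{1}{x}$ ($r{\left(F,x \right)} = \frac{4}{\left(-4\right) x} = 4 \left(- \frac{1}{4 x}\right) = - \frac{1}{x}$)
$r^{2}{\left(-5,m{\left(3,I \right)} \right)} = \left(- \frac{1}{\left(-3\right) 3}\right)^{2} = \left(- \frac{1}{-9}\right)^{2} = \left(\left(-1\right) \left(- \frac{1}{9}\right)\right)^{2} = \left(\frac{1}{9}\right)^{2} = \frac{1}{81}$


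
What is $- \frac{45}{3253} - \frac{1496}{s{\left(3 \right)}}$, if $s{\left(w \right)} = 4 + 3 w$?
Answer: $- \frac{4867073}{42289} \approx -115.09$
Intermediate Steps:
$- \frac{45}{3253} - \frac{1496}{s{\left(3 \right)}} = - \frac{45}{3253} - \frac{1496}{4 + 3 \cdot 3} = \left(-45\right) \frac{1}{3253} - \frac{1496}{4 + 9} = - \frac{45}{3253} - \frac{1496}{13} = - \frac{4867073}{42289}$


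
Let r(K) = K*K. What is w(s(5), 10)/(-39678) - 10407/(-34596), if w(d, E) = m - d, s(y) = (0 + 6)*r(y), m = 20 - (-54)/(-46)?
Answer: 177810035/584668556 ≈ 0.30412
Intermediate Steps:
r(K) = K**2
m = 433/23 (m = 20 - (-54)*(-1)/46 = 20 - 1*27/23 = 20 - 27/23 = 433/23 ≈ 18.826)
s(y) = 6*y**2 (s(y) = (0 + 6)*y**2 = 6*y**2)
w(d, E) = 433/23 - d
w(s(5), 10)/(-39678) - 10407/(-34596) = (433/23 - 6*5**2)/(-39678) - 10407/(-34596) = (433/23 - 6*25)*(-1/39678) - 10407*(-1/34596) = (433/23 - 1*150)*(-1/39678) + 3469/11532 = (433/23 - 150)*(-1/39678) + 3469/11532 = -3017/23*(-1/39678) + 3469/11532 = 3017/912594 + 3469/11532 = 177810035/584668556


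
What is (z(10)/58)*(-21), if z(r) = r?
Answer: -105/29 ≈ -3.6207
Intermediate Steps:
(z(10)/58)*(-21) = (10/58)*(-21) = ((1/58)*10)*(-21) = (5/29)*(-21) = -105/29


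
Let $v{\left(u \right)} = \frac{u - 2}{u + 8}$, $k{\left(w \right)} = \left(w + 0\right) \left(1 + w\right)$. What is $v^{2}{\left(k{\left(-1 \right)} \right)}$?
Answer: $\frac{1}{16} \approx 0.0625$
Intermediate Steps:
$k{\left(w \right)} = w \left(1 + w\right)$
$v{\left(u \right)} = \frac{-2 + u}{8 + u}$
$v^{2}{\left(k{\left(-1 \right)} \right)} = \left(\frac{-2 - \left(1 - 1\right)}{8 - \left(1 - 1\right)}\right)^{2} = \left(\frac{-2 - 0}{8 - 0}\right)^{2} = \left(\frac{-2 + 0}{8 + 0}\right)^{2} = \left(\frac{1}{8} \left(-2\right)\right)^{2} = \left(- \frac{1}{4}\right)^{2} = \frac{1}{16}$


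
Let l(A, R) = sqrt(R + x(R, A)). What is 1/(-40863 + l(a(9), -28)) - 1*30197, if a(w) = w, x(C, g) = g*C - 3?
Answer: -50422499256107/1669785052 - I*sqrt(283)/1669785052 ≈ -30197.0 - 1.0075e-8*I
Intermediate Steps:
x(C, g) = -3 + C*g (x(C, g) = C*g - 3 = -3 + C*g)
l(A, R) = sqrt(-3 + R + A*R) (l(A, R) = sqrt(R + (-3 + R*A)) = sqrt(R + (-3 + A*R)) = sqrt(-3 + R + A*R))
1/(-40863 + l(a(9), -28)) - 1*30197 = 1/(-40863 + sqrt(-3 - 28 + 9*(-28))) - 1*30197 = 1/(-40863 + sqrt(-3 - 28 - 252)) - 30197 = 1/(-40863 + sqrt(-283)) - 30197 = 1/(-40863 + I*sqrt(283)) - 30197 = -30197 + 1/(-40863 + I*sqrt(283))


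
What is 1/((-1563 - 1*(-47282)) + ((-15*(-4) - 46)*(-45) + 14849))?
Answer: 1/59938 ≈ 1.6684e-5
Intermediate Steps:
1/((-1563 - 1*(-47282)) + ((-15*(-4) - 46)*(-45) + 14849)) = 1/((-1563 + 47282) + ((60 - 46)*(-45) + 14849)) = 1/(45719 + (14*(-45) + 14849)) = 1/(45719 + (-630 + 14849)) = 1/(45719 + 14219) = 1/59938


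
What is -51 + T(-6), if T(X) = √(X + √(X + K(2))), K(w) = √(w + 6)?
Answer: -51 + √(-6 + √2*√(-3 + √2)) ≈ -50.64 + 2.4758*I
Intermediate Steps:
K(w) = √(6 + w)
T(X) = √(X + √(X + 2*√2)) (T(X) = √(X + √(X + √(6 + 2))) = √(X + √(X + √8)) = √(X + √(X + 2*√2)))
-51 + T(-6) = -51 + √(-6 + √(-6 + 2*√2))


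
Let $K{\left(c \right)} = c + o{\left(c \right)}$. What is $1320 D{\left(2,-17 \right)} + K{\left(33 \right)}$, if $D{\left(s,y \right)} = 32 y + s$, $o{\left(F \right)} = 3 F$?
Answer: $-715308$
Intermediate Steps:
$K{\left(c \right)} = 4 c$ ($K{\left(c \right)} = c + 3 c = 4 c$)
$D{\left(s,y \right)} = s + 32 y$
$1320 D{\left(2,-17 \right)} + K{\left(33 \right)} = 1320 \left(2 + 32 \left(-17\right)\right) + 4 \cdot 33 = 1320 \left(2 - 544\right) + 132 = 1320 \left(-542\right) + 132 = -715440 + 132 = -715308$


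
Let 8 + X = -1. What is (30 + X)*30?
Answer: 630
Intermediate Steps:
X = -9 (X = -8 - 1 = -9)
(30 + X)*30 = (30 - 9)*30 = 21*30 = 630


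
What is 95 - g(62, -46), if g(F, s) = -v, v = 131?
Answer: 226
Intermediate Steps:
g(F, s) = -131 (g(F, s) = -1*131 = -131)
95 - g(62, -46) = 95 - 1*(-131) = 95 + 131 = 226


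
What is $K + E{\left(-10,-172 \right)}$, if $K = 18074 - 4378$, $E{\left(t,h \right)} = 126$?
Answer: $13822$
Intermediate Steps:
$K = 13696$
$K + E{\left(-10,-172 \right)} = 13696 + 126 = 13822$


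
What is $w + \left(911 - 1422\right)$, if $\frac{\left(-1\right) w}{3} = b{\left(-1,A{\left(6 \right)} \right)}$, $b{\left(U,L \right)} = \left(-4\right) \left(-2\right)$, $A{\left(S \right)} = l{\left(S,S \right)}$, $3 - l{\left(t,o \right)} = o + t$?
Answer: $-535$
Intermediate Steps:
$l{\left(t,o \right)} = 3 - o - t$ ($l{\left(t,o \right)} = 3 - \left(o + t\right) = 3 - o - t$)
$A{\left(S \right)} = 3 - 2 S$ ($A{\left(S \right)} = 3 - S - S = 3 - 2 S$)
$b{\left(U,L \right)} = 8$
$w = -24$ ($w = \left(-3\right) 8 = -24$)
$w + \left(911 - 1422\right) = -24 + \left(911 - 1422\right) = -24 - 511 = -535$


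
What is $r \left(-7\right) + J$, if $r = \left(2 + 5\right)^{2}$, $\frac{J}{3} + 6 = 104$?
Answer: $-49$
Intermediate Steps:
$J = 294$ ($J = -18 + 3 \cdot 104 = -18 + 312 = 294$)
$r = 49$ ($r = 7^{2} = 49$)
$r \left(-7\right) + J = 49 \left(-7\right) + 294 = -343 + 294 = -49$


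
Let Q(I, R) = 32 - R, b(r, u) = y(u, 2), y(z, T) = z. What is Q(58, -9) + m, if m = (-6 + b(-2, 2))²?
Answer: 57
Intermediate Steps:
b(r, u) = u
m = 16 (m = (-6 + 2)² = (-4)² = 16)
Q(58, -9) + m = (32 - 1*(-9)) + 16 = (32 + 9) + 16 = 41 + 16 = 57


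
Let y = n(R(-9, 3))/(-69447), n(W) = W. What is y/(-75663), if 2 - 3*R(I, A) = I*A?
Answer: 29/15763705083 ≈ 1.8397e-9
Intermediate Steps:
R(I, A) = ⅔ - A*I/3 (R(I, A) = ⅔ - I*A/3 = ⅔ - A*I/3)
y = -29/208341 (y = (⅔ - ⅓*3*(-9))/(-69447) = (⅔ + 9)*(-1/69447) = (29/3)*(-1/69447) = -29/208341 ≈ -0.00013919)
y/(-75663) = -29/208341/(-75663) = -29/208341*(-1/75663) = 29/15763705083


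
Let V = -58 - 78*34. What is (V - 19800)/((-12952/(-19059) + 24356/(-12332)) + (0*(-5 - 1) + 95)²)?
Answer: -132266277147/53022292619 ≈ -2.4945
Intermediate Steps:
V = -2710 (V = -58 - 2652 = -2710)
(V - 19800)/((-12952/(-19059) + 24356/(-12332)) + (0*(-5 - 1) + 95)²) = (-2710 - 19800)/((-12952/(-19059) + 24356/(-12332)) + (0*(-5 - 1) + 95)²) = -22510/((-12952*(-1/19059) + 24356*(-1/12332)) + (0*(-6) + 95)²) = -22510/((12952/19059 - 6089/3083) + (0 + 95)²) = -22510/(-76119235/58758897 + 95²) = -22510/(-76119235/58758897 + 9025) = -22510/530222926190/58758897 = -22510*58758897/530222926190 = -132266277147/53022292619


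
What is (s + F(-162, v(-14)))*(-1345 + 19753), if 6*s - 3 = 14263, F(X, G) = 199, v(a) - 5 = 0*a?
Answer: 47431280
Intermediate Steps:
v(a) = 5 (v(a) = 5 + 0*a = 5 + 0 = 5)
s = 7133/3 (s = 1/2 + (1/6)*14263 = 1/2 + 14263/6 = 7133/3 ≈ 2377.7)
(s + F(-162, v(-14)))*(-1345 + 19753) = (7133/3 + 199)*(-1345 + 19753) = (7730/3)*18408 = 47431280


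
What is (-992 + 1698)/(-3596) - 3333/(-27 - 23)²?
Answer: -3437617/2247500 ≈ -1.5295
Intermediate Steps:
(-992 + 1698)/(-3596) - 3333/(-27 - 23)² = 706*(-1/3596) - 3333/((-50)²) = -353/1798 - 3333/2500 = -3437617/2247500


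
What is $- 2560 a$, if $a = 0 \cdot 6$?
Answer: $0$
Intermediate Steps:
$a = 0$
$- 2560 a = \left(-2560\right) 0 = 0$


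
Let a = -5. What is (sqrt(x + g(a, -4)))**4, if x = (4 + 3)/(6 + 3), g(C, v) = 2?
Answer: 625/81 ≈ 7.7160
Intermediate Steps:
x = 7/9 ≈ 0.77778
(sqrt(x + g(a, -4)))**4 = (sqrt(7/9 + 2))**4 = (sqrt(25/9))**4 = (5/3)**4 = 625/81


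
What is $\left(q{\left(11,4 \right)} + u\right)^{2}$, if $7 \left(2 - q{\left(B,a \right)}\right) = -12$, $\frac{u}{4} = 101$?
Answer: $\frac{8145316}{49} \approx 1.6623 \cdot 10^{5}$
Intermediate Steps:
$u = 404$ ($u = 4 \cdot 101 = 404$)
$q{\left(B,a \right)} = \frac{26}{7}$ ($q{\left(B,a \right)} = 2 - - \frac{12}{7} = 2 + \frac{12}{7} = \frac{26}{7}$)
$\left(q{\left(11,4 \right)} + u\right)^{2} = \left(\frac{26}{7} + 404\right)^{2} = \left(\frac{2854}{7}\right)^{2} = \frac{8145316}{49}$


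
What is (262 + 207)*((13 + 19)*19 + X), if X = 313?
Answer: 431949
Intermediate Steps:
(262 + 207)*((13 + 19)*19 + X) = (262 + 207)*((13 + 19)*19 + 313) = 469*(32*19 + 313) = 469*(608 + 313) = 469*921 = 431949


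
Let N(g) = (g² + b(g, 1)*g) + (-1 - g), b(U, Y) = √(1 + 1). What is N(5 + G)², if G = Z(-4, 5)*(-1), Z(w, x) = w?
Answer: 5203 + 1278*√2 ≈ 7010.4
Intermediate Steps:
b(U, Y) = √2
G = 4 (G = -4*(-1) = 4)
N(g) = -1 + g² - g + g*√2 (N(g) = (g² + √2*g) + (-1 - g) = (g² + g*√2) + (-1 - g) = -1 + g² - g + g*√2)
N(5 + G)² = (-1 + (5 + 4)² - (5 + 4) + (5 + 4)*√2)² = (-1 + 9² - 1*9 + 9*√2)² = (-1 + 81 - 9 + 9*√2)² = (71 + 9*√2)²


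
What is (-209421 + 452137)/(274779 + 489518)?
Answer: 242716/764297 ≈ 0.31757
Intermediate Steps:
(-209421 + 452137)/(274779 + 489518) = 242716/764297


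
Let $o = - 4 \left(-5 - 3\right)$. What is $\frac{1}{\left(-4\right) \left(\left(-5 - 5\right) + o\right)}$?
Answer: $- \frac{1}{88} \approx -0.011364$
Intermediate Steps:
$o = 32$ ($o = \left(-4\right) \left(-8\right) = 32$)
$\frac{1}{\left(-4\right) \left(\left(-5 - 5\right) + o\right)} = \frac{1}{\left(-4\right) \left(\left(-5 - 5\right) + 32\right)} = \frac{1}{\left(-4\right) \left(-10 + 32\right)} = \frac{1}{\left(-4\right) 22} = \frac{1}{-88} = - \frac{1}{88}$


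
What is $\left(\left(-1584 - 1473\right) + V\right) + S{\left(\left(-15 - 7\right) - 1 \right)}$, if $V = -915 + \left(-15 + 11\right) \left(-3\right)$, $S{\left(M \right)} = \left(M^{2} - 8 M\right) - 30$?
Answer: $-3277$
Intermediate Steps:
$S{\left(M \right)} = -30 + M^{2} - 8 M$
$V = -903$ ($V = -915 - -12 = -915 + 12 = -903$)
$\left(\left(-1584 - 1473\right) + V\right) + S{\left(\left(-15 - 7\right) - 1 \right)} = \left(\left(-1584 - 1473\right) - 903\right) - \left(30 - \left(\left(-15 - 7\right) - 1\right)^{2} + 8 \left(\left(-15 - 7\right) - 1\right)\right) = \left(\left(-1584 - 1473\right) - 903\right) - \left(30 - \left(-22 - 1\right)^{2} + 8 \left(-22 - 1\right)\right) = \left(-3057 - 903\right) - \left(-154 - 529\right) = -3960 + \left(-30 + 529 + 184\right) = -3960 + 683 = -3277$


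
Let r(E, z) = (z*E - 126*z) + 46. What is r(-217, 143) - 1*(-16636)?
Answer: -32367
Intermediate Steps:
r(E, z) = 46 - 126*z + E*z (r(E, z) = (E*z - 126*z) + 46 = (-126*z + E*z) + 46 = 46 - 126*z + E*z)
r(-217, 143) - 1*(-16636) = (46 - 126*143 - 217*143) - 1*(-16636) = (46 - 18018 - 31031) + 16636 = -49003 + 16636 = -32367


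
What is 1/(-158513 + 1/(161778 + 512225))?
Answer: -674003/106838237538 ≈ -6.3086e-6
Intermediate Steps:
1/(-158513 + 1/(161778 + 512225)) = 1/(-158513 + 1/674003) = 1/(-106838237538/674003) = -674003/106838237538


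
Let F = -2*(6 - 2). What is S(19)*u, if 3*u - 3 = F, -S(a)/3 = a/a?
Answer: 5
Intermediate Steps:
S(a) = -3 (S(a) = -3*a/a = -3*1 = -3)
F = -8 (F = -2*4 = -8)
u = -5/3 (u = 1 + (⅓)*(-8) = 1 - 8/3 = -5/3 ≈ -1.6667)
S(19)*u = -3*(-5/3) = 5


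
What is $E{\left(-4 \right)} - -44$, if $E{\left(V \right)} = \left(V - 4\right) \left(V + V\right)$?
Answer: $108$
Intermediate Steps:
$E{\left(V \right)} = 2 V \left(-4 + V\right)$ ($E{\left(V \right)} = \left(-4 + V\right) 2 V = 2 V \left(-4 + V\right)$)
$E{\left(-4 \right)} - -44 = 2 \left(-4\right) \left(-4 - 4\right) - -44 = 2 \left(-4\right) \left(-8\right) + 44 = 64 + 44 = 108$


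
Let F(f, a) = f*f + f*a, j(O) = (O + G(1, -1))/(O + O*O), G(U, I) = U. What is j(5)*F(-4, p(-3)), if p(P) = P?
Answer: 28/5 ≈ 5.6000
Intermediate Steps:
j(O) = (1 + O)/(O + O²) (j(O) = (O + 1)/(O + O*O) = (1 + O)/(O + O²))
F(f, a) = f² + a*f
j(5)*F(-4, p(-3)) = (-4*(-3 - 4))/5 = (-4*(-7))/5 = (⅕)*28 = 28/5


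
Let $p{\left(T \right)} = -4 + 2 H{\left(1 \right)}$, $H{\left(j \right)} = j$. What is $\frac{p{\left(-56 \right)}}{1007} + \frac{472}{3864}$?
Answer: $\frac{58447}{486381} \approx 0.12017$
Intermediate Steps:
$p{\left(T \right)} = -2$ ($p{\left(T \right)} = -4 + 2 \cdot 1 = -4 + 2 = -2$)
$\frac{p{\left(-56 \right)}}{1007} + \frac{472}{3864} = - \frac{2}{1007} + \frac{472}{3864} = \left(-2\right) \frac{1}{1007} + 472 \cdot \frac{1}{3864} = - \frac{2}{1007} + \frac{59}{483} = \frac{58447}{486381}$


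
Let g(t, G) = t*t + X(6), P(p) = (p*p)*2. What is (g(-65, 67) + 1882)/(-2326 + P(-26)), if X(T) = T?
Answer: -6113/974 ≈ -6.2762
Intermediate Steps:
P(p) = 2*p² (P(p) = p²*2 = 2*p²)
g(t, G) = 6 + t² (g(t, G) = t*t + 6 = t² + 6 = 6 + t²)
(g(-65, 67) + 1882)/(-2326 + P(-26)) = ((6 + (-65)²) + 1882)/(-2326 + 2*(-26)²) = ((6 + 4225) + 1882)/(-2326 + 2*676) = (4231 + 1882)/(-2326 + 1352) = 6113/(-974) = 6113*(-1/974) = -6113/974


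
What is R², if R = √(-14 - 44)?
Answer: -58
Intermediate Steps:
R = I*√58 (R = √(-58) = I*√58 ≈ 7.6158*I)
R² = (I*√58)² = -58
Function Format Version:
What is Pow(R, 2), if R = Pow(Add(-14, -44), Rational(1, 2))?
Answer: -58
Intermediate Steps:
R = Mul(I, Pow(58, Rational(1, 2))) (R = Pow(-58, Rational(1, 2)) = Mul(I, Pow(58, Rational(1, 2))) ≈ Mul(7.6158, I))
Pow(R, 2) = Pow(Mul(I, Pow(58, Rational(1, 2))), 2) = -58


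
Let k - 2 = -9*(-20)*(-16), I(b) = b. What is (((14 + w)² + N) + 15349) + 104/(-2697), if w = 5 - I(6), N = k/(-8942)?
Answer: 187123913665/12058287 ≈ 15518.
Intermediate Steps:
k = -2878 (k = 2 - 9*(-20)*(-16) = 2 + 180*(-16) = 2 - 2880 = -2878)
N = 1439/4471 (N = -2878/(-8942) = -2878*(-1/8942) = 1439/4471 ≈ 0.32185)
w = -1 (w = 5 - 1*6 = 5 - 6 = -1)
(((14 + w)² + N) + 15349) + 104/(-2697) = (((14 - 1)² + 1439/4471) + 15349) + 104/(-2697) = ((13² + 1439/4471) + 15349) + 104*(-1/2697) = ((169 + 1439/4471) + 15349) - 104/2697 = (757038/4471 + 15349) - 104/2697 = 69382417/4471 - 104/2697 = 187123913665/12058287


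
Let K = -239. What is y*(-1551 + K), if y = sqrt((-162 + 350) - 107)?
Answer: -16110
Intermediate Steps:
y = 9 (y = sqrt(188 - 107) = sqrt(81) = 9)
y*(-1551 + K) = 9*(-1551 - 239) = 9*(-1790) = -16110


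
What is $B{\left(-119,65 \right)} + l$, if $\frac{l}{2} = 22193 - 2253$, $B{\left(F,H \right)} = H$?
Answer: $39945$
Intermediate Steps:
$l = 39880$ ($l = 2 \left(22193 - 2253\right) = 2 \cdot 19940 = 39880$)
$B{\left(-119,65 \right)} + l = 65 + 39880 = 39945$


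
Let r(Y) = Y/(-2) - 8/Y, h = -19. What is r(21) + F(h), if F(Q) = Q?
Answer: -1255/42 ≈ -29.881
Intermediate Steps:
r(Y) = -8/Y - Y/2 (r(Y) = Y*(-½) - 8/Y = -Y/2 - 8/Y = -8/Y - Y/2)
r(21) + F(h) = (-8/21 - ½*21) - 19 = (-8*1/21 - 21/2) - 19 = (-8/21 - 21/2) - 19 = -457/42 - 19 = -1255/42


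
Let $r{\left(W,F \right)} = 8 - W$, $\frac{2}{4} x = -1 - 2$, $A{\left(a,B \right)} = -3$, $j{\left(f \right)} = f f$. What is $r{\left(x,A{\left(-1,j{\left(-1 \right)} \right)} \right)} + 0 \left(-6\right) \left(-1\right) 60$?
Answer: $14$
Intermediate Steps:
$j{\left(f \right)} = f^{2}$
$x = -6$ ($x = 2 \left(-1 - 2\right) = 2 \left(-3\right) = -6$)
$r{\left(x,A{\left(-1,j{\left(-1 \right)} \right)} \right)} + 0 \left(-6\right) \left(-1\right) 60 = \left(8 - -6\right) + 0 \left(-6\right) \left(-1\right) 60 = \left(8 + 6\right) + 0 \left(-1\right) 60 = 14 + 0 \cdot 60 = 14 + 0 = 14$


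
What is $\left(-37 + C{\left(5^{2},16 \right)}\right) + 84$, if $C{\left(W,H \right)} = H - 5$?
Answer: $58$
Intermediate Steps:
$C{\left(W,H \right)} = -5 + H$
$\left(-37 + C{\left(5^{2},16 \right)}\right) + 84 = \left(-37 + \left(-5 + 16\right)\right) + 84 = \left(-37 + 11\right) + 84 = -26 + 84 = 58$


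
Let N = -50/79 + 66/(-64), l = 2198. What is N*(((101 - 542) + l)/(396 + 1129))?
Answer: -7391699/3855200 ≈ -1.9173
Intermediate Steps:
N = -4207/2528 (N = -50*1/79 + 66*(-1/64) = -50/79 - 33/32 = -4207/2528 ≈ -1.6642)
N*(((101 - 542) + l)/(396 + 1129)) = -4207*((101 - 542) + 2198)/(2528*(396 + 1129)) = -4207*(-441 + 2198)/(2528*1525) = -7391699/(2528*1525) = -4207/2528*1757/1525 = -7391699/3855200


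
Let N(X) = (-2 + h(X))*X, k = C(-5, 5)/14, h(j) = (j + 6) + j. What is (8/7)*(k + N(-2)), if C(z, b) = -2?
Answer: -8/49 ≈ -0.16327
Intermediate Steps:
h(j) = 6 + 2*j (h(j) = (6 + j) + j = 6 + 2*j)
k = -⅐ (k = -2/14 = -2*1/14 = -⅐ ≈ -0.14286)
N(X) = X*(4 + 2*X) (N(X) = (-2 + (6 + 2*X))*X = (4 + 2*X)*X = X*(4 + 2*X))
(8/7)*(k + N(-2)) = (8/7)*(-⅐ + 2*(-2)*(2 - 2)) = (8*(⅐))*(-⅐ + 2*(-2)*0) = 8*(-⅐ + 0)/7 = (8/7)*(-⅐) = -8/49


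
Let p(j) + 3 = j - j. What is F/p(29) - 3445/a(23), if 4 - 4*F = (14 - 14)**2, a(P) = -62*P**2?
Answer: -22463/98394 ≈ -0.22830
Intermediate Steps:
p(j) = -3 (p(j) = -3 + (j - j) = -3 + 0 = -3)
F = 1 (F = 1 - (14 - 14)**2/4 = 1 - 1/4*0**2 = 1 - 1/4*0 = 1 + 0 = 1)
F/p(29) - 3445/a(23) = 1/(-3) - 3445/((-62*23**2)) = 1*(-1/3) - 3445/((-62*529)) = -1/3 - 3445/(-32798) = -1/3 - 3445*(-1/32798) = -1/3 + 3445/32798 = -22463/98394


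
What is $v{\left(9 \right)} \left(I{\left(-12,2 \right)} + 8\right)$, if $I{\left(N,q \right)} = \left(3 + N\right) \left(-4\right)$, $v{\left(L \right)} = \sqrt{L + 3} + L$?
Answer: $396 + 88 \sqrt{3} \approx 548.42$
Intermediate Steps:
$v{\left(L \right)} = L + \sqrt{3 + L}$ ($v{\left(L \right)} = \sqrt{3 + L} + L = L + \sqrt{3 + L}$)
$I{\left(N,q \right)} = -12 - 4 N$
$v{\left(9 \right)} \left(I{\left(-12,2 \right)} + 8\right) = \left(9 + \sqrt{3 + 9}\right) \left(\left(-12 - -48\right) + 8\right) = \left(9 + \sqrt{12}\right) \left(\left(-12 + 48\right) + 8\right) = \left(9 + 2 \sqrt{3}\right) \left(36 + 8\right) = \left(9 + 2 \sqrt{3}\right) 44 = 396 + 88 \sqrt{3}$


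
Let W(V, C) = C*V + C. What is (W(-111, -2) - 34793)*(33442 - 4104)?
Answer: -1014302674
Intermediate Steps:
W(V, C) = C + C*V
(W(-111, -2) - 34793)*(33442 - 4104) = (-2*(1 - 111) - 34793)*(33442 - 4104) = (-2*(-110) - 34793)*29338 = (220 - 34793)*29338 = -34573*29338 = -1014302674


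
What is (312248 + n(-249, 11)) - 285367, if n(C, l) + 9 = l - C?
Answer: 27132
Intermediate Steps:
n(C, l) = -9 + l - C (n(C, l) = -9 + (l - C) = -9 + l - C)
(312248 + n(-249, 11)) - 285367 = (312248 + (-9 + 11 - 1*(-249))) - 285367 = (312248 + (-9 + 11 + 249)) - 285367 = (312248 + 251) - 285367 = 312499 - 285367 = 27132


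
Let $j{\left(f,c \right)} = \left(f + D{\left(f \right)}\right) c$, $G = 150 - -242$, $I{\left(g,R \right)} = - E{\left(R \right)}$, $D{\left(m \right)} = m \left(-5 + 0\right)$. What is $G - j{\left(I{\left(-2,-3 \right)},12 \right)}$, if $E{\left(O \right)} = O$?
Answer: $536$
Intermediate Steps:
$D{\left(m \right)} = - 5 m$ ($D{\left(m \right)} = m \left(-5\right) = - 5 m$)
$I{\left(g,R \right)} = - R$
$G = 392$ ($G = 150 + 242 = 392$)
$j{\left(f,c \right)} = - 4 c f$ ($j{\left(f,c \right)} = \left(f - 5 f\right) c = - 4 f c = - 4 c f$)
$G - j{\left(I{\left(-2,-3 \right)},12 \right)} = 392 - \left(-4\right) 12 \left(\left(-1\right) \left(-3\right)\right) = 392 - \left(-4\right) 12 \cdot 3 = 392 - -144 = 392 + 144 = 536$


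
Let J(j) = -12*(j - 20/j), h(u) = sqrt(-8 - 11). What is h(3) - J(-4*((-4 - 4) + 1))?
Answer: 2292/7 + I*sqrt(19) ≈ 327.43 + 4.3589*I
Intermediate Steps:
h(u) = I*sqrt(19) (h(u) = sqrt(-19) = I*sqrt(19))
J(j) = -12*j + 240/j
h(3) - J(-4*((-4 - 4) + 1)) = I*sqrt(19) - (-(-48)*((-4 - 4) + 1) + 240/((-4*((-4 - 4) + 1)))) = I*sqrt(19) - (-(-48)*(-8 + 1) + 240/((-4*(-8 + 1)))) = I*sqrt(19) - (-(-48)*(-7) + 240/((-4*(-7)))) = I*sqrt(19) - (-12*28 + 240/28) = I*sqrt(19) - (-336 + 240*(1/28)) = I*sqrt(19) - (-336 + 60/7) = I*sqrt(19) - 1*(-2292/7) = I*sqrt(19) + 2292/7 = 2292/7 + I*sqrt(19)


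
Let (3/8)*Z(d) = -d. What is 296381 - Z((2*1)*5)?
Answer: 889223/3 ≈ 2.9641e+5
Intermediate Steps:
Z(d) = -8*d/3 (Z(d) = 8*(-d)/3 = -8*d/3)
296381 - Z((2*1)*5) = 296381 - (-8)*(2*1)*5/3 = 296381 - (-8)*2*5/3 = 296381 - (-8)*10/3 = 296381 - 1*(-80/3) = 296381 + 80/3 = 889223/3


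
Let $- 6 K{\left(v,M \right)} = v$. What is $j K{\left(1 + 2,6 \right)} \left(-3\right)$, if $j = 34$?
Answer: $51$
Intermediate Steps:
$K{\left(v,M \right)} = - \frac{v}{6}$
$j K{\left(1 + 2,6 \right)} \left(-3\right) = 34 \left(- \frac{1 + 2}{6}\right) \left(-3\right) = 34 \left(\left(- \frac{1}{6}\right) 3\right) \left(-3\right) = 34 \left(- \frac{1}{2}\right) \left(-3\right) = \left(-17\right) \left(-3\right) = 51$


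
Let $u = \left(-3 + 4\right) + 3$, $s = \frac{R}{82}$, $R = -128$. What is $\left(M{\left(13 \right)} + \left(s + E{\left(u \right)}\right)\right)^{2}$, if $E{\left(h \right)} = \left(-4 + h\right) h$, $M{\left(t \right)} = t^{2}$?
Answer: $\frac{47128225}{1681} \approx 28036.0$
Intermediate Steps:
$s = - \frac{64}{41}$ ($s = - \frac{128}{82} = \left(-128\right) \frac{1}{82} = - \frac{64}{41} \approx -1.561$)
$u = 4$ ($u = 1 + 3 = 4$)
$E{\left(h \right)} = h \left(-4 + h\right)$
$\left(M{\left(13 \right)} + \left(s + E{\left(u \right)}\right)\right)^{2} = \left(13^{2} - \left(\frac{64}{41} - 4 \left(-4 + 4\right)\right)\right)^{2} = \left(169 + \left(- \frac{64}{41} + 4 \cdot 0\right)\right)^{2} = \left(169 + \left(- \frac{64}{41} + 0\right)\right)^{2} = \left(169 - \frac{64}{41}\right)^{2} = \left(\frac{6865}{41}\right)^{2} = \frac{47128225}{1681}$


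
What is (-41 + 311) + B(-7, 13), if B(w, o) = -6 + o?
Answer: 277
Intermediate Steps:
(-41 + 311) + B(-7, 13) = (-41 + 311) + (-6 + 13) = 270 + 7 = 277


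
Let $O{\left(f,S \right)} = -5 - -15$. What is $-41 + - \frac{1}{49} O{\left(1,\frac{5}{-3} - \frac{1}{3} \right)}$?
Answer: $- \frac{2019}{49} \approx -41.204$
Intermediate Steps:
$O{\left(f,S \right)} = 10$ ($O{\left(f,S \right)} = -5 + 15 = 10$)
$-41 + - \frac{1}{49} O{\left(1,\frac{5}{-3} - \frac{1}{3} \right)} = -41 + - \frac{1}{49} \cdot 10 = -41 + \left(-1\right) \frac{1}{49} \cdot 10 = -41 - \frac{10}{49} = - \frac{2019}{49}$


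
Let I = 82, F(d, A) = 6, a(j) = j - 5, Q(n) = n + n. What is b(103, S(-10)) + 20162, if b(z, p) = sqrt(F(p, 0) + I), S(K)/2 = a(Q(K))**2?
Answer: 20162 + 2*sqrt(22) ≈ 20171.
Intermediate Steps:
Q(n) = 2*n
a(j) = -5 + j
S(K) = 2*(-5 + 2*K)**2
b(z, p) = 2*sqrt(22) (b(z, p) = sqrt(6 + 82) = sqrt(88) = 2*sqrt(22))
b(103, S(-10)) + 20162 = 2*sqrt(22) + 20162 = 20162 + 2*sqrt(22)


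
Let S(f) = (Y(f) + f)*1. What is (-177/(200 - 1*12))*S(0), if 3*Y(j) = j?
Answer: 0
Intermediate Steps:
Y(j) = j/3
S(f) = 4*f/3 (S(f) = (f/3 + f)*1 = (4*f/3)*1 = 4*f/3)
(-177/(200 - 1*12))*S(0) = (-177/(200 - 1*12))*((4/3)*0) = -177/(200 - 12)*0 = -177/188*0 = 0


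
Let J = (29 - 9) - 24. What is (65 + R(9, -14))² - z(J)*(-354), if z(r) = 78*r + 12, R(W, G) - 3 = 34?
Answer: -95796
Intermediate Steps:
J = -4 (J = 20 - 24 = -4)
R(W, G) = 37 (R(W, G) = 3 + 34 = 37)
z(r) = 12 + 78*r
(65 + R(9, -14))² - z(J)*(-354) = (65 + 37)² - (12 + 78*(-4))*(-354) = 102² - (12 - 312)*(-354) = 10404 - (-300)*(-354) = 10404 - 1*106200 = 10404 - 106200 = -95796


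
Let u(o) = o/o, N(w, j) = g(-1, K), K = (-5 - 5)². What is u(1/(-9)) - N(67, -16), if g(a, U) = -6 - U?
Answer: 107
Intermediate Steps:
K = 100 (K = (-10)² = 100)
N(w, j) = -106 (N(w, j) = -6 - 1*100 = -6 - 100 = -106)
u(o) = 1
u(1/(-9)) - N(67, -16) = 1 - 1*(-106) = 1 + 106 = 107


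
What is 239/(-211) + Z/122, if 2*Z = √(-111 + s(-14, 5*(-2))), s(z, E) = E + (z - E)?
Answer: -239/211 + 5*I*√5/244 ≈ -1.1327 + 0.045821*I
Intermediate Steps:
s(z, E) = z
Z = 5*I*√5/2 (Z = √(-111 - 14)/2 = √(-125)/2 = (5*I*√5)/2 = 5*I*√5/2 ≈ 5.5902*I)
239/(-211) + Z/122 = 239/(-211) + (5*I*√5/2)/122 = 239*(-1/211) + (5*I*√5/2)*(1/122) = -239/211 + 5*I*√5/244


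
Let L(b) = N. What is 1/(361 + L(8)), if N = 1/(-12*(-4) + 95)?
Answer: 143/51624 ≈ 0.0027700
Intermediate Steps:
N = 1/143 (N = 1/(48 + 95) = 1/143 ≈ 0.0069930)
L(b) = 1/143
1/(361 + L(8)) = 1/(361 + 1/143) = 1/(51624/143) = 143/51624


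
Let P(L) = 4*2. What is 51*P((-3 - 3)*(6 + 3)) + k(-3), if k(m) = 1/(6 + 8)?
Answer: 5713/14 ≈ 408.07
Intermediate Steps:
P(L) = 8
k(m) = 1/14
51*P((-3 - 3)*(6 + 3)) + k(-3) = 51*8 + 1/14 = 408 + 1/14 = 5713/14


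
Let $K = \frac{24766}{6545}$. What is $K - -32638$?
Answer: $\frac{30520068}{935} \approx 32642.0$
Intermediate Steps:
$K = \frac{3538}{935}$ ($K = 24766 \cdot \frac{1}{6545} = \frac{3538}{935} \approx 3.784$)
$K - -32638 = \frac{3538}{935} - -32638 = \frac{3538}{935} + 32638 = \frac{30520068}{935}$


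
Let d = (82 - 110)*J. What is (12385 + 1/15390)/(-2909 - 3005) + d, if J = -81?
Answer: 206234726129/91016460 ≈ 2265.9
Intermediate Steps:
d = 2268 (d = (82 - 110)*(-81) = -28*(-81) = 2268)
(12385 + 1/15390)/(-2909 - 3005) + d = (12385 + 1/15390)/(-2909 - 3005) + 2268 = (12385 + 1/15390)/(-5914) + 2268 = (190605151/15390)*(-1/5914) + 2268 = -190605151/91016460 + 2268 = 206234726129/91016460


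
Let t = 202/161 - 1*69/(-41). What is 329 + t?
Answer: 2191120/6601 ≈ 331.94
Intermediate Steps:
t = 19391/6601 (t = 202*(1/161) - 69*(-1/41) = 202/161 + 69/41 = 19391/6601 ≈ 2.9376)
329 + t = 329 + 19391/6601 = 2191120/6601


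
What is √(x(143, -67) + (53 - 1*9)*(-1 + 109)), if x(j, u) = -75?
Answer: √4677 ≈ 68.389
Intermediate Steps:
√(x(143, -67) + (53 - 1*9)*(-1 + 109)) = √(-75 + (53 - 1*9)*(-1 + 109)) = √(-75 + (53 - 9)*108) = √(-75 + 44*108) = √(-75 + 4752) = √4677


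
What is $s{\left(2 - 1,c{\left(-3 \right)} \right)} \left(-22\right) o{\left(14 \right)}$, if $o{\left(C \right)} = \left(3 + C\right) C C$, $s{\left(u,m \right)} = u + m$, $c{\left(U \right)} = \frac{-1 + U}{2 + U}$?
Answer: $-366520$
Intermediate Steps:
$c{\left(U \right)} = \frac{-1 + U}{2 + U}$
$s{\left(u,m \right)} = m + u$
$o{\left(C \right)} = C^{2} \left(3 + C\right)$ ($o{\left(C \right)} = C \left(3 + C\right) C = C^{2} \left(3 + C\right)$)
$s{\left(2 - 1,c{\left(-3 \right)} \right)} \left(-22\right) o{\left(14 \right)} = \left(\frac{-1 - 3}{2 - 3} + \left(2 - 1\right)\right) \left(-22\right) 14^{2} \left(3 + 14\right) = \left(\frac{1}{-1} \left(-4\right) + 1\right) \left(-22\right) 196 \cdot 17 = \left(\left(-1\right) \left(-4\right) + 1\right) \left(-22\right) 3332 = \left(4 + 1\right) \left(-22\right) 3332 = 5 \left(-22\right) 3332 = \left(-110\right) 3332 = -366520$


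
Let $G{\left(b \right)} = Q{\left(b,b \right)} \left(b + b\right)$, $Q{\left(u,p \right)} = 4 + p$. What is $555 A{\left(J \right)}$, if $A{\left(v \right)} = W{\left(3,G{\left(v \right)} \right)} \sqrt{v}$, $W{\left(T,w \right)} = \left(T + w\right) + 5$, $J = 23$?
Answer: $693750 \sqrt{23} \approx 3.3271 \cdot 10^{6}$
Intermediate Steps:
$G{\left(b \right)} = 2 b \left(4 + b\right)$ ($G{\left(b \right)} = \left(4 + b\right) \left(b + b\right) = \left(4 + b\right) 2 b = 2 b \left(4 + b\right)$)
$W{\left(T,w \right)} = 5 + T + w$
$A{\left(v \right)} = \sqrt{v} \left(8 + 2 v \left(4 + v\right)\right)$ ($A{\left(v \right)} = \left(5 + 3 + 2 v \left(4 + v\right)\right) \sqrt{v} = \left(8 + 2 v \left(4 + v\right)\right) \sqrt{v} = \sqrt{v} \left(8 + 2 v \left(4 + v\right)\right)$)
$555 A{\left(J \right)} = 555 \cdot 2 \sqrt{23} \left(4 + 23 \left(4 + 23\right)\right) = 555 \cdot 2 \sqrt{23} \left(4 + 23 \cdot 27\right) = 555 \cdot 2 \sqrt{23} \left(4 + 621\right) = 555 \cdot 2 \sqrt{23} \cdot 625 = 555 \cdot 1250 \sqrt{23} = 693750 \sqrt{23}$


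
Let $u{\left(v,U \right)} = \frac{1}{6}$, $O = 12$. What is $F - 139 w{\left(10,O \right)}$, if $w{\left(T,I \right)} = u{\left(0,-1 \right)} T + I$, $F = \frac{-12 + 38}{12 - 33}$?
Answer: $- \frac{39919}{21} \approx -1900.9$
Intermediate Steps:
$u{\left(v,U \right)} = \frac{1}{6}$
$F = - \frac{26}{21}$ ($F = \frac{26}{-21} = 26 \left(- \frac{1}{21}\right) = - \frac{26}{21} \approx -1.2381$)
$w{\left(T,I \right)} = I + \frac{T}{6}$ ($w{\left(T,I \right)} = \frac{T}{6} + I = I + \frac{T}{6}$)
$F - 139 w{\left(10,O \right)} = - \frac{26}{21} - 139 \left(12 + \frac{1}{6} \cdot 10\right) = - \frac{26}{21} - 139 \left(12 + \frac{5}{3}\right) = - \frac{26}{21} - \frac{5699}{3} = - \frac{39919}{21}$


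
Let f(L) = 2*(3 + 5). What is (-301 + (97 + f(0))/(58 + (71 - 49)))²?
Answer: 574417089/6400 ≈ 89753.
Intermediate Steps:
f(L) = 16 (f(L) = 2*8 = 16)
(-301 + (97 + f(0))/(58 + (71 - 49)))² = (-301 + (97 + 16)/(58 + (71 - 49)))² = (-301 + 113/(58 + 22))² = (-301 + 113/80)² = (-23967/80)² = 574417089/6400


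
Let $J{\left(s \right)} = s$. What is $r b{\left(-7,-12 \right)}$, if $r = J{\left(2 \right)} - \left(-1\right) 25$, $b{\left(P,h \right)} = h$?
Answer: $-324$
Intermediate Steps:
$r = 27$ ($r = 2 - \left(-1\right) 25 = 2 - -25 = 2 + 25 = 27$)
$r b{\left(-7,-12 \right)} = 27 \left(-12\right) = -324$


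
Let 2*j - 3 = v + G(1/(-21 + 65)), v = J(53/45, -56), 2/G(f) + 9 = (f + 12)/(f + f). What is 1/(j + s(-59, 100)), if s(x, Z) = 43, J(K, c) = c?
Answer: 1022/16867 ≈ 0.060592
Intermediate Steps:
G(f) = 2/(-9 + (12 + f)/(2*f)) (G(f) = 2/(-9 + (f + 12)/(f + f)) = 2/(-9 + (12 + f)/((2*f))) = 2/(-9 + (12 + f)*(1/(2*f))) = 2/(-9 + (12 + f)/(2*f)))
v = -56
j = -27079/1022 (j = 3/2 + (-56 - 4/((-21 + 65)*(-12 + 17/(-21 + 65))))/2 = 3/2 + (-56 - 4/(44*(-12 + 17/44)))/2 = 3/2 + (-56 - 4*1/44/(-12 + 17*(1/44)))/2 = 3/2 + (-56 - 4*1/44/(-12 + 17/44))/2 = 3/2 + (-56 - 4*1/44/(-511/44))/2 = 3/2 + (-56 - 4*1/44*(-44/511))/2 = 3/2 + (-56 + 4/511)/2 = 3/2 + (½)*(-28612/511) = 3/2 - 14306/511 = -27079/1022 ≈ -26.496)
1/(j + s(-59, 100)) = 1/(-27079/1022 + 43) = 1/(16867/1022) = 1022/16867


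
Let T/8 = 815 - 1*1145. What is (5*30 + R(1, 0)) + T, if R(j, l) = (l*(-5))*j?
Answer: -2490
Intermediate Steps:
R(j, l) = -5*j*l (R(j, l) = (-5*l)*j = -5*j*l)
T = -2640 (T = 8*(815 - 1*1145) = 8*(815 - 1145) = 8*(-330) = -2640)
(5*30 + R(1, 0)) + T = (5*30 - 5*1*0) - 2640 = (150 + 0) - 2640 = 150 - 2640 = -2490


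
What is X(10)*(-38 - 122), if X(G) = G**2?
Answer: -16000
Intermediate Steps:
X(10)*(-38 - 122) = 10**2*(-38 - 122) = 100*(-160) = -16000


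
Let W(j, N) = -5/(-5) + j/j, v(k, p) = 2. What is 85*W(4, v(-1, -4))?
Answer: 170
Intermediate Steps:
W(j, N) = 2 (W(j, N) = -5*(-1/5) + 1 = 1 + 1 = 2)
85*W(4, v(-1, -4)) = 85*2 = 170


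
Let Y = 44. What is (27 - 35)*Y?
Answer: -352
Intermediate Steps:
(27 - 35)*Y = (27 - 35)*44 = -8*44 = -352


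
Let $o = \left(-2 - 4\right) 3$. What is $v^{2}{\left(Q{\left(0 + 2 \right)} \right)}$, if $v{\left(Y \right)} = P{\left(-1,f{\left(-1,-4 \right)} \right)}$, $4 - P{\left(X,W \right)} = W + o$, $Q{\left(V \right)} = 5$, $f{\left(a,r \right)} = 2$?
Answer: $400$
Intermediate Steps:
$o = -18$ ($o = \left(-6\right) 3 = -18$)
$P{\left(X,W \right)} = 22 - W$ ($P{\left(X,W \right)} = 4 - \left(W - 18\right) = 4 - \left(-18 + W\right) = 22 - W$)
$v{\left(Y \right)} = 20$ ($v{\left(Y \right)} = 22 - 2 = 20$)
$v^{2}{\left(Q{\left(0 + 2 \right)} \right)} = 20^{2} = 400$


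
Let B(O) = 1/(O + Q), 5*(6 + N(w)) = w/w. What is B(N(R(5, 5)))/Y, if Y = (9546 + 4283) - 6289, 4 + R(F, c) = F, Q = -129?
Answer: -1/1016392 ≈ -9.8387e-7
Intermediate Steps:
R(F, c) = -4 + F
N(w) = -29/5 (N(w) = -6 + (w/w)/5 = -6 + (1/5)*1 = -6 + 1/5 = -29/5)
B(O) = 1/(-129 + O) (B(O) = 1/(O - 129) = 1/(-129 + O))
Y = 7540 (Y = 13829 - 6289 = 7540)
B(N(R(5, 5)))/Y = 1/(-129 - 29/5*7540) = (1/7540)/(-674/5) = -5/674*1/7540 = -1/1016392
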